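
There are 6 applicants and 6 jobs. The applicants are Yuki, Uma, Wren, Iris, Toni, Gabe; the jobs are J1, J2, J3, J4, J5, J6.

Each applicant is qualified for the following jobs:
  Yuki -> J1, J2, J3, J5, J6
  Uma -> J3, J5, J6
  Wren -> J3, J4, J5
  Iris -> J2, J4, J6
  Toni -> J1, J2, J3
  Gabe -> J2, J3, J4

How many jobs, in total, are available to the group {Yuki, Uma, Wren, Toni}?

The union of neighbours of {Yuki, Uma, Wren, Toni} is {J1, J2, J3, J4, J5, J6}, which has 6 elements.
Since |N(S)| = 6 ≥ |S| = 4, Hall's condition holds for this subset.

6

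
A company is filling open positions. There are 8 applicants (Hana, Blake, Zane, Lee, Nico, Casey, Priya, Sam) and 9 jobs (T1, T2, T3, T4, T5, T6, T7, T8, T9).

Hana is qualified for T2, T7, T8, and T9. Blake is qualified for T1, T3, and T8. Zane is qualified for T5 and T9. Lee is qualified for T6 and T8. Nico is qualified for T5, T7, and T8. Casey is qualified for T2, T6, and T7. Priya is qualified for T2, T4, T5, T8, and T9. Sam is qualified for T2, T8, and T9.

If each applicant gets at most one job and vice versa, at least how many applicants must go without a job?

0

For example, pair Hana→T8, Blake→T1, Zane→T5, Lee→T6, Nico→T7, Casey→T2, Priya→T4, Sam→T9.
All 8 applicants are matched, so no larger matching exists.
That matches 8 of the 8, leaving 0 unmatched; no matching can do better.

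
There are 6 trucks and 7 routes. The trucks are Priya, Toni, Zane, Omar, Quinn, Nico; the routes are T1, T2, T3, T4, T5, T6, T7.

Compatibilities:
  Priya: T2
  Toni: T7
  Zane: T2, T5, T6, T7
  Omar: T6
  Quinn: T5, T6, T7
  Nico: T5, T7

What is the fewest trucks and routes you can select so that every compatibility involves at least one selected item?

4

A maximum matching has 4 edges (e.g. Priya–T2, Toni–T7, Zane–T5, Omar–T6).
By König's theorem the minimum vertex cover has the same size. One such cover is {T2, T5, T6, T7}.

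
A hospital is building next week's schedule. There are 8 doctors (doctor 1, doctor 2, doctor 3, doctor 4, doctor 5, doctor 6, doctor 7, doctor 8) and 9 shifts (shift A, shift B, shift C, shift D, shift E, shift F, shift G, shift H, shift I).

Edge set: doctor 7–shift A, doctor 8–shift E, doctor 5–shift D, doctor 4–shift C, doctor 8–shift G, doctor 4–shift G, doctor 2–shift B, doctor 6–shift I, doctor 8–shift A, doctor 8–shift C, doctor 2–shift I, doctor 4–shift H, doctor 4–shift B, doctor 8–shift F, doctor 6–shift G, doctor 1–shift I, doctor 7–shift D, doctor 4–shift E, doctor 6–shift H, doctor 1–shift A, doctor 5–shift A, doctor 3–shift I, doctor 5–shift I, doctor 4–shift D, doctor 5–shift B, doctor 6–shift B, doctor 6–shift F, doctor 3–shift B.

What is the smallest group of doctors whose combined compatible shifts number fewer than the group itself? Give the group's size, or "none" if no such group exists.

5

Take S = {doctor 1, doctor 2, doctor 3, doctor 5, doctor 7}. Its neighbourhood is {shift A, shift B, shift D, shift I}, so |N(S)| = 4 < |S| = 5.
Every subset of size less than 5 has at least as many neighbours as members, so 5 is the minimum.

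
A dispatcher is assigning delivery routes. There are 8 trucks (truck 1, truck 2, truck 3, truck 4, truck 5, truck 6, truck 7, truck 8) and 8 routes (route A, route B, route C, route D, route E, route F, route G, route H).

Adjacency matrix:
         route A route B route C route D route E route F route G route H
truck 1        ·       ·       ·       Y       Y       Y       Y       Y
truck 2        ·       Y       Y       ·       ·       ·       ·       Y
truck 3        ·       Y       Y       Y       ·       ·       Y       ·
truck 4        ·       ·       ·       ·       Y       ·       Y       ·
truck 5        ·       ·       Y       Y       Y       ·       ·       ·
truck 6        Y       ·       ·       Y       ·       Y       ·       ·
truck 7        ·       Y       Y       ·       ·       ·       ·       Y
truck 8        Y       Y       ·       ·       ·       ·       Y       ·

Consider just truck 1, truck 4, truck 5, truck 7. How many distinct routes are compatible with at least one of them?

7

The union of neighbours of {truck 1, truck 4, truck 5, truck 7} is {route B, route C, route D, route E, route F, route G, route H}, which has 7 elements.
Since |N(S)| = 7 ≥ |S| = 4, Hall's condition holds for this subset.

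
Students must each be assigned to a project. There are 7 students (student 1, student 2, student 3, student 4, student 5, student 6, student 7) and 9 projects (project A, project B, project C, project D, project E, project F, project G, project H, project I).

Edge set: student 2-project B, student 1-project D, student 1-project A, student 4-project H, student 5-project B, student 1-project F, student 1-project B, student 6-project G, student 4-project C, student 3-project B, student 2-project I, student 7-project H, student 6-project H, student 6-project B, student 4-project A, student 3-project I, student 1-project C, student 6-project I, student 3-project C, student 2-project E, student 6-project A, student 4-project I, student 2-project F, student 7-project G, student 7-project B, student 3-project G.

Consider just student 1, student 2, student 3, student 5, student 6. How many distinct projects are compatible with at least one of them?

The union of neighbours of {student 1, student 2, student 3, student 5, student 6} is {project A, project B, project C, project D, project E, project F, project G, project H, project I}, which has 9 elements.
Since |N(S)| = 9 ≥ |S| = 5, Hall's condition holds for this subset.

9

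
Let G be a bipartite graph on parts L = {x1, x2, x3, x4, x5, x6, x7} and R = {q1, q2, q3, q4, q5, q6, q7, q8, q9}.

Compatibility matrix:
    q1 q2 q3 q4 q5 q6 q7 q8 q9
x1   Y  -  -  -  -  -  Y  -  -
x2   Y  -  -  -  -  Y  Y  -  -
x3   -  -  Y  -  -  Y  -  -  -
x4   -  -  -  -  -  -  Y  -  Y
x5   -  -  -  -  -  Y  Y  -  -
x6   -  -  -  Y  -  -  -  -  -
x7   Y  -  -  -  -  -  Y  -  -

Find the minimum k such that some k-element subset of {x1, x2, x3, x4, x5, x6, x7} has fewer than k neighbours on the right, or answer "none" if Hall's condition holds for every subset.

4

Take S = {x1, x2, x5, x7}. Its neighbourhood is {q1, q6, q7}, so |N(S)| = 3 < |S| = 4.
Every subset of size less than 4 has at least as many neighbours as members, so 4 is the minimum.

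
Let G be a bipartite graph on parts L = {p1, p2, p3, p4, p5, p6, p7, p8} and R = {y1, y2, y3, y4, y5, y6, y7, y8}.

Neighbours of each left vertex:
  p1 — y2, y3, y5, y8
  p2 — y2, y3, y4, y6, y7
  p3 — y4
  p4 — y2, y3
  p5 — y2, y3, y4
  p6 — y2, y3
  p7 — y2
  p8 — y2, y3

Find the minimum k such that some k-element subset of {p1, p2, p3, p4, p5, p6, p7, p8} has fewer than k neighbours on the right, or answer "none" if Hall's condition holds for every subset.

3

Take S = {p4, p6, p7}. Its neighbourhood is {y2, y3}, so |N(S)| = 2 < |S| = 3.
Every subset of size less than 3 has at least as many neighbours as members, so 3 is the minimum.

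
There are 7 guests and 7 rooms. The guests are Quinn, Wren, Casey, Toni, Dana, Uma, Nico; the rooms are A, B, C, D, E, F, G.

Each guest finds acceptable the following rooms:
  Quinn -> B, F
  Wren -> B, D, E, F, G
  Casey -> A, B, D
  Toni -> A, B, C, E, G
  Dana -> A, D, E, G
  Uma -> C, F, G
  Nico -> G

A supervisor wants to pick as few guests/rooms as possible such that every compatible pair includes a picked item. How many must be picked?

The 7 edges Quinn–F, Wren–E, Casey–B, Toni–A, Dana–D, Uma–C, Nico–G form a matching, so any vertex cover needs at least 7 vertices (one per matched edge).
Conversely {Quinn, Wren, Casey, Toni, Dana, Uma, Nico} meets every edge and has exactly 7 vertices, so 7 is optimal.

7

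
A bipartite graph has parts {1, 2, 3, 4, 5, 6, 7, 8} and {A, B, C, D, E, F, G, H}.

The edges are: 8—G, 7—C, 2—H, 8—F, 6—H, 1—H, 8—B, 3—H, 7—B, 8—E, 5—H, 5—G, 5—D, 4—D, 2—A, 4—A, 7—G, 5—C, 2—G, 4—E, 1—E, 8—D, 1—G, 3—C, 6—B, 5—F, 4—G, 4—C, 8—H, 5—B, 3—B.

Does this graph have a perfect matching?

Yes

One maximum matching: 1→E, 2→A, 3→C, 4→D, 5→F, 6→H, 7→B, 8→G.
All 8 left vertices are covered.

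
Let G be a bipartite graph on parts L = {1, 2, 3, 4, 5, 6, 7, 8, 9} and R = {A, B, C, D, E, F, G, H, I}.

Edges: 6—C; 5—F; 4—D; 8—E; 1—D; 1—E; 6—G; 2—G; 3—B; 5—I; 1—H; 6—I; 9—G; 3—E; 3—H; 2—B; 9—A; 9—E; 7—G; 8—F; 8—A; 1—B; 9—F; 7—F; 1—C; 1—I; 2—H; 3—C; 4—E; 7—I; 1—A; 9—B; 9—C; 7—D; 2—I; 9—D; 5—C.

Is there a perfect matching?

Yes

One maximum matching: 1–H, 2–B, 3–E, 4–D, 5–F, 6–C, 7–I, 8–A, 9–G.
Every left vertex is matched, so this is a perfect matching.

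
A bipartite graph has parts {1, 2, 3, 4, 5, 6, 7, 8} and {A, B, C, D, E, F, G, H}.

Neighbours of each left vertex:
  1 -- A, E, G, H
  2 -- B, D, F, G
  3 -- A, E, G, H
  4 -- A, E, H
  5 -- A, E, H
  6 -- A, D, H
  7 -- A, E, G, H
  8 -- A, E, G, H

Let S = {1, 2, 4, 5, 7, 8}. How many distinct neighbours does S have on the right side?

7

The union of neighbours of {1, 2, 4, 5, 7, 8} is {A, B, D, E, F, G, H}, which has 7 elements.
Since |N(S)| = 7 ≥ |S| = 6, Hall's condition holds for this subset.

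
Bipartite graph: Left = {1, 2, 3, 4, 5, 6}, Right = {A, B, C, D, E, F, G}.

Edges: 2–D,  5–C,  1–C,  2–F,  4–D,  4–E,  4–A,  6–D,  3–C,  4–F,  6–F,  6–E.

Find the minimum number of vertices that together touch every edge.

4

A maximum matching has 4 edges (e.g. 1–C, 2–F, 4–D, 6–E).
By König's theorem the minimum vertex cover has the same size. One such cover is {2, 4, 6, C}.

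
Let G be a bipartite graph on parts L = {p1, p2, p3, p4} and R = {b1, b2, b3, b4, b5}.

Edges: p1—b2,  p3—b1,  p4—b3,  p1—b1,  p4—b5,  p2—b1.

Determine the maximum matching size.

One maximum matching: p1-b2, p2-b1, p4-b3.
The set {p2, p3} has only 1 neighbour ({b1}), so by Hall's theorem at most 3 of the 4 left vertices can be matched.

3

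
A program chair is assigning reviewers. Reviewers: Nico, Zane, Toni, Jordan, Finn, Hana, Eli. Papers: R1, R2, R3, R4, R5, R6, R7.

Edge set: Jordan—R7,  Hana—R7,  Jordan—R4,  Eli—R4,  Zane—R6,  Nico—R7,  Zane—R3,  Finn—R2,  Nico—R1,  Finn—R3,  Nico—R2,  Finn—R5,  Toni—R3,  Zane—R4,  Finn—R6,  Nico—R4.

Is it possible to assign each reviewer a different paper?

The set {Jordan, Hana, Eli} has only 2 neighbours ({R4, R7}), so by Hall's theorem at most 6 of the 7 reviewers can be matched.
Hence no matching covers every reviewer.

No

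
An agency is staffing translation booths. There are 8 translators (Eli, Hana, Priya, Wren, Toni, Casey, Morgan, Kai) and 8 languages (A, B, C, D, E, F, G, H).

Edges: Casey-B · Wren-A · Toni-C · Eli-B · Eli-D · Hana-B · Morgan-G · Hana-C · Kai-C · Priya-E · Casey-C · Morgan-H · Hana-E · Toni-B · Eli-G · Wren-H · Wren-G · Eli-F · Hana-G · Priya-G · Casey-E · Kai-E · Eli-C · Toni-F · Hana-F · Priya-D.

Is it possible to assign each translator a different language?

Yes

A valid assignment of size 8: Eli–G, Hana–F, Priya–D, Wren–A, Toni–C, Casey–B, Morgan–H, Kai–E.
All 8 translators are covered.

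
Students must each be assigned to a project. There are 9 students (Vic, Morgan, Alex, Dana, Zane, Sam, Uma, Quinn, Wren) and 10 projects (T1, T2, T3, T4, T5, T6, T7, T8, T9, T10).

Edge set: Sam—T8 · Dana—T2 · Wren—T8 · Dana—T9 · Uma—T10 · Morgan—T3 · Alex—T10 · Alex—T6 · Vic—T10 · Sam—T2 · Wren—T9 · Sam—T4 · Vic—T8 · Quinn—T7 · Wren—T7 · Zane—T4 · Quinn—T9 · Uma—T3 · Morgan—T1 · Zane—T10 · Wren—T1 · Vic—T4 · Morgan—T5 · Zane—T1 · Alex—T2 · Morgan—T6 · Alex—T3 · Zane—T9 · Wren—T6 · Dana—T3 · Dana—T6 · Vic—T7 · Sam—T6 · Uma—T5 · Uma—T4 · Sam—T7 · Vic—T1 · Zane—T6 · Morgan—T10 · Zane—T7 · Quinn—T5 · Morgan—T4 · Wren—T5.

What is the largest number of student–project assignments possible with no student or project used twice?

9

A valid assignment of size 9: Vic–T8, Morgan–T10, Alex–T2, Dana–T9, Zane–T6, Sam–T4, Uma–T3, Quinn–T5, Wren–T7.
This saturates every student, so 9 is the maximum.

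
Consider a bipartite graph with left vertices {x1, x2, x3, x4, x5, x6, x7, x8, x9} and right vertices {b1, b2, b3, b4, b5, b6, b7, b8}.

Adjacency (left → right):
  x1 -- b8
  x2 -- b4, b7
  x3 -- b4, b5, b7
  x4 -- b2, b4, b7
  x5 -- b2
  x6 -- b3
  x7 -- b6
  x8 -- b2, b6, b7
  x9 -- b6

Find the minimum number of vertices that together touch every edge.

7

The 7 edges x1–b8, x2–b4, x3–b5, x4–b7, x5–b2, x6–b3, x7–b6 form a matching, so any vertex cover needs at least 7 vertices (one per matched edge).
Conversely {x1, x3, x6, b2, b4, b6, b7} meets every edge and has exactly 7 vertices, so 7 is optimal.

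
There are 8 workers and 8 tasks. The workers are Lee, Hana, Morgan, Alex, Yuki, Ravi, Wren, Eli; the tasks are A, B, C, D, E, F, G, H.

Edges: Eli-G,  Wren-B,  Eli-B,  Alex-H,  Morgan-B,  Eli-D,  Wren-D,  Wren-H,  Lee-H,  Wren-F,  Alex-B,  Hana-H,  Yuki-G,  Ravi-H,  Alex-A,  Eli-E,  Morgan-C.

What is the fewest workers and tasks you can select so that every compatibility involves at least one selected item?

The 6 edges Lee–H, Morgan–C, Alex–A, Yuki–G, Wren–F, Eli–B form a matching, so any vertex cover needs at least 6 vertices (one per matched edge).
Conversely {Morgan, Alex, Yuki, Wren, Eli, H} meets every edge and has exactly 6 vertices, so 6 is optimal.

6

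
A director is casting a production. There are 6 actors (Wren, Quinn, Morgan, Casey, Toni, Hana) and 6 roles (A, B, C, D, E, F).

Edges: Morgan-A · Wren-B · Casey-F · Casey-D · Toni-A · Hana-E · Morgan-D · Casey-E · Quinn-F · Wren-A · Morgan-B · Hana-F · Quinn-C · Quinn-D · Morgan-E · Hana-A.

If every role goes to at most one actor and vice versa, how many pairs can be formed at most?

A valid assignment of size 6: Wren–B, Quinn–C, Morgan–D, Casey–F, Toni–A, Hana–E.
This saturates every actor, so 6 is the maximum.

6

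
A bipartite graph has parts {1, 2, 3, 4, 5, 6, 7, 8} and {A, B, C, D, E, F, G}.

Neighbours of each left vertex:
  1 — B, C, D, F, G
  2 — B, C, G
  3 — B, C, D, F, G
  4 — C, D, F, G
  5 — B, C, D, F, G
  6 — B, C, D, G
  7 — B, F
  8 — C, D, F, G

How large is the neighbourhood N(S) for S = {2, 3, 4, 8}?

5

The union of neighbours of {2, 3, 4, 8} is {B, C, D, F, G}, which has 5 elements.
Since |N(S)| = 5 ≥ |S| = 4, Hall's condition holds for this subset.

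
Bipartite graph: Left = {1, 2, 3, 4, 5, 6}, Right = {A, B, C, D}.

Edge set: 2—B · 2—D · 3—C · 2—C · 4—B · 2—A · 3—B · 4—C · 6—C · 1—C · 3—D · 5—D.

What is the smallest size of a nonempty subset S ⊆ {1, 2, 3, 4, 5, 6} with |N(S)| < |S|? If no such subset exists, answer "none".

Take S = {1, 6}. Its neighbourhood is {C}, so |N(S)| = 1 < |S| = 2.
No single vertex violates Hall's condition since each has at least one neighbour, so 2 is the minimum.

2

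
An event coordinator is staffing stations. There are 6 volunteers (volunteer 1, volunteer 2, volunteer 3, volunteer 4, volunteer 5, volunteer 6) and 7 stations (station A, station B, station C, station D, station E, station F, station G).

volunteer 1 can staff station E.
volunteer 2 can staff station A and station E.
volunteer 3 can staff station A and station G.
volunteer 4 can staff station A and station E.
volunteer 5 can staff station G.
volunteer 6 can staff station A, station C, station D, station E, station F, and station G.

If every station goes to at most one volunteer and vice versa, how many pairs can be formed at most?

4

For example, pair volunteer 1–station E, volunteer 2–station A, volunteer 3–station G, volunteer 6–station F.
The set {volunteer 1, volunteer 2, volunteer 3, volunteer 4, volunteer 5} has only 3 neighbours ({station A, station E, station G}), so by Hall's theorem at most 4 of the 6 volunteers can be matched.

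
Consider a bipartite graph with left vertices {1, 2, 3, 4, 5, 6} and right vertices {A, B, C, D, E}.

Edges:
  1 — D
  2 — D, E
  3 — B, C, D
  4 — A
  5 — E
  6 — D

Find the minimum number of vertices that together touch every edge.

{3, 4, D, E} is a vertex cover of size 4: every edge has an endpoint in this set.
No smaller cover exists because 1–D, 2–E, 3–B, 4–A is a matching of size 4, and a cover must include an endpoint of each of these disjoint edges (König's theorem).

4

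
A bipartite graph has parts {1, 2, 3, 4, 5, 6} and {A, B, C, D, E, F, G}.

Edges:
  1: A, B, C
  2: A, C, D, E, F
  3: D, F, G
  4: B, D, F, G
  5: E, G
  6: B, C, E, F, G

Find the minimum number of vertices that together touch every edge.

6

A maximum matching has 6 edges (e.g. 1–C, 2–A, 3–F, 4–B, 5–E, 6–G).
By König's theorem the minimum vertex cover has the same size. One such cover is {1, 2, 3, 4, 5, 6}.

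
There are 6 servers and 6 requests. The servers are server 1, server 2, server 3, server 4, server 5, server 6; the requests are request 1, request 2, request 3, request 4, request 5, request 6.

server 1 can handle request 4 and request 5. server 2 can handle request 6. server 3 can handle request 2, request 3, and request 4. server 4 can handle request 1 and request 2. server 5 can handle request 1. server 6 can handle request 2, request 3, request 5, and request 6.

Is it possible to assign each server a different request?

One maximum matching: server 1→request 4, server 2→request 6, server 3→request 3, server 4→request 2, server 5→request 1, server 6→request 5.
Every server is matched, so this is a perfect matching.

Yes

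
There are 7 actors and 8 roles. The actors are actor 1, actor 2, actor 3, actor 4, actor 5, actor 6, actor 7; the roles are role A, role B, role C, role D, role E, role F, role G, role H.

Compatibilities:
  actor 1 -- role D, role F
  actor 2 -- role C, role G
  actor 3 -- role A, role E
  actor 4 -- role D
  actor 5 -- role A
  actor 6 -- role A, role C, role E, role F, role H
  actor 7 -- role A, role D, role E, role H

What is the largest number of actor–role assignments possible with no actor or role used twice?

7

For example, pair actor 1–role F, actor 2–role G, actor 3–role E, actor 4–role D, actor 5–role A, actor 6–role C, actor 7–role H.
All 7 actors are matched, so no larger matching exists.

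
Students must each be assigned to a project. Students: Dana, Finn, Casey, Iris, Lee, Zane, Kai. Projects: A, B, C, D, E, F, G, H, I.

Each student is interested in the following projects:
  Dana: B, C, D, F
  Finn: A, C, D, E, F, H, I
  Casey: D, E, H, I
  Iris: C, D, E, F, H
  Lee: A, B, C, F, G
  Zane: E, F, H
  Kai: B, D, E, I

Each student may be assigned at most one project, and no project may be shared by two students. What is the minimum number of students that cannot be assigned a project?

A valid assignment of size 7: Dana-F, Finn-A, Casey-D, Iris-E, Lee-G, Zane-H, Kai-B.
This saturates every student, so 7 is the maximum.
That matches 7 of the 7, leaving 0 unmatched; no matching can do better.

0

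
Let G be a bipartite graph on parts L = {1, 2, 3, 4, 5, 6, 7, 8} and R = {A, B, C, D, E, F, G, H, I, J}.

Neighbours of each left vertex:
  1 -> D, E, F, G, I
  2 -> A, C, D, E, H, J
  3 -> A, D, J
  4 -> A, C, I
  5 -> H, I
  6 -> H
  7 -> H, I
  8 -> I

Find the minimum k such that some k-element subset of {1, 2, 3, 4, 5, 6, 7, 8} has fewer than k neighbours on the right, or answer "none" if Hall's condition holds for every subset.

Take S = {5, 6, 7}. Its neighbourhood is {H, I}, so |N(S)| = 2 < |S| = 3.
Every subset of size less than 3 has at least as many neighbours as members, so 3 is the minimum.

3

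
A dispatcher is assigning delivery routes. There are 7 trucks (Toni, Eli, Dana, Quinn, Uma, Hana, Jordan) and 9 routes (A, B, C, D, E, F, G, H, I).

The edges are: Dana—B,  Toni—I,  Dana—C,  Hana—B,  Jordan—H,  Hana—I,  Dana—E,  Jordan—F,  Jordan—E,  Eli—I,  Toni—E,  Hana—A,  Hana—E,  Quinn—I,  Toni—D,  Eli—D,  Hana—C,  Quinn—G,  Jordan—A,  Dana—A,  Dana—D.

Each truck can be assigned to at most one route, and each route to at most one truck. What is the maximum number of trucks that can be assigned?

For example, pair Toni–D, Eli–I, Dana–E, Quinn–G, Hana–A, Jordan–H.
The set {Uma} has only 0 neighbours (∅), so by Hall's theorem at most 6 of the 7 trucks can be matched.

6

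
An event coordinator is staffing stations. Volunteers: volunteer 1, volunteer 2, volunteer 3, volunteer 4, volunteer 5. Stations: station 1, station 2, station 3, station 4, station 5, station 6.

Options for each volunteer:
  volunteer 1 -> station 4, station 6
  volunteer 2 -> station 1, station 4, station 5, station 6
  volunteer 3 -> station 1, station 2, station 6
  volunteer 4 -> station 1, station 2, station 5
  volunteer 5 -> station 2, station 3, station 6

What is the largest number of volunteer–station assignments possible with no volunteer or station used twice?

5

One maximum matching: volunteer 1→station 4, volunteer 2→station 5, volunteer 3→station 6, volunteer 4→station 1, volunteer 5→station 2.
All 5 volunteers are matched, so no larger matching exists.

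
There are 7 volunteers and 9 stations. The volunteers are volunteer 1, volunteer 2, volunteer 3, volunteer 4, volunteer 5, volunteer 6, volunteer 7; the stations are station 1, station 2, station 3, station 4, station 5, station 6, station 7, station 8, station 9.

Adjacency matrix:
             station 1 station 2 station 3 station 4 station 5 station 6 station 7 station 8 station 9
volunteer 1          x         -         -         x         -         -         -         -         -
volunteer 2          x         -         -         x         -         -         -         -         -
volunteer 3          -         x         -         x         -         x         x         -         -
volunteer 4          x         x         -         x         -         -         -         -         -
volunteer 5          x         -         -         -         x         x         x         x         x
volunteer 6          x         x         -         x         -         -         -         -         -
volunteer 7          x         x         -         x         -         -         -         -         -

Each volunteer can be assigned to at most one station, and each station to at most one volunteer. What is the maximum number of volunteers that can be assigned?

For example, pair volunteer 1-station 4, volunteer 2-station 1, volunteer 3-station 6, volunteer 4-station 2, volunteer 5-station 7.
The set {volunteer 1, volunteer 2, volunteer 4, volunteer 6, volunteer 7} has only 3 neighbours ({station 1, station 2, station 4}), so by Hall's theorem at most 5 of the 7 volunteers can be matched.

5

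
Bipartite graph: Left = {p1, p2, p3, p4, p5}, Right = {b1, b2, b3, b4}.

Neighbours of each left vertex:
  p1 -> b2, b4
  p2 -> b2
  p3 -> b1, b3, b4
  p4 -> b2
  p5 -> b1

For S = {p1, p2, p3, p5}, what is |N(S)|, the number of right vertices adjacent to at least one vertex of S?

The union of neighbours of {p1, p2, p3, p5} is {b1, b2, b3, b4}, which has 4 elements.
Since |N(S)| = 4 ≥ |S| = 4, Hall's condition holds for this subset.

4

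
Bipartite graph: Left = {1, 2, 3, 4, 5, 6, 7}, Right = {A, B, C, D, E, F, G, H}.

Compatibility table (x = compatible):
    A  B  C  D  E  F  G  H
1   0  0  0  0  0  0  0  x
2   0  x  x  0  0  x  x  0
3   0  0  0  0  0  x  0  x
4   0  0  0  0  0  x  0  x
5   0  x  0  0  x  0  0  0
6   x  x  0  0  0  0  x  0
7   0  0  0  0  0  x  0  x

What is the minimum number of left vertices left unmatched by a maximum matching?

A valid assignment of size 5: 1-H, 2-C, 3-F, 5-E, 6-B.
The set {1, 3, 4, 7} has only 2 neighbours ({F, H}), so by Hall's theorem at most 5 of the 7 left vertices can be matched.
That matches 5 of the 7, leaving 2 unmatched; no matching can do better.

2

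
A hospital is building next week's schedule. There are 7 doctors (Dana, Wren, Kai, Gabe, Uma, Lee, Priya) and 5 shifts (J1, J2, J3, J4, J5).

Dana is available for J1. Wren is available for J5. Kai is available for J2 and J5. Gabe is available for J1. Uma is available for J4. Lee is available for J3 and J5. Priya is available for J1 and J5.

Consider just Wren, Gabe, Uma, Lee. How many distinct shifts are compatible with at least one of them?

4

The union of neighbours of {Wren, Gabe, Uma, Lee} is {J1, J3, J4, J5}, which has 4 elements.
Since |N(S)| = 4 ≥ |S| = 4, Hall's condition holds for this subset.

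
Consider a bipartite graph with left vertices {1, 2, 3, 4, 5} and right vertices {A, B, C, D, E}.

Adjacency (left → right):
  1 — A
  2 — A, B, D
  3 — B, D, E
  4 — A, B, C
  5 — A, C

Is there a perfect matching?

Yes

A valid assignment of size 5: 1–A, 2–D, 3–E, 4–B, 5–C.
All 5 left vertices are covered.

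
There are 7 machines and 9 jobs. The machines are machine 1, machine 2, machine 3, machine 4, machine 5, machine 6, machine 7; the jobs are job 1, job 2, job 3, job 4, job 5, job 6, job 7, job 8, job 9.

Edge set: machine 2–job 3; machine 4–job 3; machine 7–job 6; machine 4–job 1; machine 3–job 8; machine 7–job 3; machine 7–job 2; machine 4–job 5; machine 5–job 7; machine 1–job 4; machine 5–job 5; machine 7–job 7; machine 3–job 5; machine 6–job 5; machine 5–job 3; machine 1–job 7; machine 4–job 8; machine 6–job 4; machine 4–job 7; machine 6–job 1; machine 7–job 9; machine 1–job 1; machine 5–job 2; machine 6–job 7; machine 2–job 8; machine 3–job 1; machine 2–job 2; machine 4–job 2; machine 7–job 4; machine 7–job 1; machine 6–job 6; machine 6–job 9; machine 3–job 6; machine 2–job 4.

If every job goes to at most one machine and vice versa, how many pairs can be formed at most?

7

For example, pair machine 1→job 1, machine 2→job 4, machine 3→job 6, machine 4→job 7, machine 5→job 2, machine 6→job 5, machine 7→job 9.
All 7 machines are matched, so no larger matching exists.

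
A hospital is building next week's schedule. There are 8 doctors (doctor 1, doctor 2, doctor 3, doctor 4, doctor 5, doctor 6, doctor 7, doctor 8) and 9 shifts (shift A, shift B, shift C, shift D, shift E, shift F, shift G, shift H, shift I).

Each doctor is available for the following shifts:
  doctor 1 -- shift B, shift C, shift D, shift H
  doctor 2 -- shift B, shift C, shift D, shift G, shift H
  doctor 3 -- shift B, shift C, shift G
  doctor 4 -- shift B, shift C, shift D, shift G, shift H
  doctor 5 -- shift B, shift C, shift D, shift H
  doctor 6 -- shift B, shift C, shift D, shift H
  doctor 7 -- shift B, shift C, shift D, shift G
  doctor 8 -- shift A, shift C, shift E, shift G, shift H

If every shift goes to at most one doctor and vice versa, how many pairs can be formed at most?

For example, pair doctor 1–shift D, doctor 2–shift G, doctor 3–shift C, doctor 4–shift B, doctor 5–shift H, doctor 8–shift A.
The set {doctor 1, doctor 2, doctor 3, doctor 4, doctor 5, doctor 6, doctor 7} has only 5 neighbours ({shift B, shift C, shift D, shift G, shift H}), so by Hall's theorem at most 6 of the 8 doctors can be matched.

6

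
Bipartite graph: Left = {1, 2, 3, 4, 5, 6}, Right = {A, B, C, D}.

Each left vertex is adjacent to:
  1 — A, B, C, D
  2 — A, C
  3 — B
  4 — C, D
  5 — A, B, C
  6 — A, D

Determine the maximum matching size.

One maximum matching: 1–D, 2–A, 3–B, 4–C.
The set {1, 2, 3, 4, 5, 6} has only 4 neighbours ({A, B, C, D}), so by Hall's theorem at most 4 of the 6 left vertices can be matched.

4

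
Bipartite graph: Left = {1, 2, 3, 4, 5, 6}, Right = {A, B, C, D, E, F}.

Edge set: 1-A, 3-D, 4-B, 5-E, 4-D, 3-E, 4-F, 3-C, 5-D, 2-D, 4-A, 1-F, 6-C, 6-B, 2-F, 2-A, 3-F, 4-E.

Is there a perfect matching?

A valid assignment of size 6: 1–F, 2–D, 3–C, 4–A, 5–E, 6–B.
Every left vertex is matched, so this is a perfect matching.

Yes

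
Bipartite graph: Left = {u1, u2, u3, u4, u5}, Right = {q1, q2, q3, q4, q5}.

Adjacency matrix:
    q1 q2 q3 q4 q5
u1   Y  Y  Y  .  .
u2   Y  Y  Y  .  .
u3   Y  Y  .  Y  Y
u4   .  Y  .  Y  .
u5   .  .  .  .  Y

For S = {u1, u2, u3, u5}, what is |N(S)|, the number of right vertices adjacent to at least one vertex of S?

The union of neighbours of {u1, u2, u3, u5} is {q1, q2, q3, q4, q5}, which has 5 elements.
Since |N(S)| = 5 ≥ |S| = 4, Hall's condition holds for this subset.

5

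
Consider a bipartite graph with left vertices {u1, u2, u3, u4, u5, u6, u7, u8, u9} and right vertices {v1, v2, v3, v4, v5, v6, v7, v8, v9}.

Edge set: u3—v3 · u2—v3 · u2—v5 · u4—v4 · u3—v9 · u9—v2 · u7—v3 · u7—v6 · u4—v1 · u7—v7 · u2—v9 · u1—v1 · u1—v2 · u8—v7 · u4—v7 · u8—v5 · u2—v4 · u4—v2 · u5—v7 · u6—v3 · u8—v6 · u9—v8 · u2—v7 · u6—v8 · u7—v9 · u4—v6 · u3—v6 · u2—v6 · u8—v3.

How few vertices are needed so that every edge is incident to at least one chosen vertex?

9

The 9 edges u1–v1, u2–v4, u3–v9, u4–v6, u5–v7, u6–v8, u7–v3, u8–v5, u9–v2 form a matching, so any vertex cover needs at least 9 vertices (one per matched edge).
Conversely {u1, u2, u3, u4, u5, u6, u7, u8, u9} meets every edge and has exactly 9 vertices, so 9 is optimal.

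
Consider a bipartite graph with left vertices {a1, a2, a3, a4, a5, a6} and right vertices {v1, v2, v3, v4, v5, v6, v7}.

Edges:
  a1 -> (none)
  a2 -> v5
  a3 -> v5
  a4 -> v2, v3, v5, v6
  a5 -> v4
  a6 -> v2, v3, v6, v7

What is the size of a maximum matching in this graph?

4

For example, pair a2-v5, a4-v6, a5-v4, a6-v2.
The set {a1, a2, a3} has only 1 neighbour ({v5}), so by Hall's theorem at most 4 of the 6 left vertices can be matched.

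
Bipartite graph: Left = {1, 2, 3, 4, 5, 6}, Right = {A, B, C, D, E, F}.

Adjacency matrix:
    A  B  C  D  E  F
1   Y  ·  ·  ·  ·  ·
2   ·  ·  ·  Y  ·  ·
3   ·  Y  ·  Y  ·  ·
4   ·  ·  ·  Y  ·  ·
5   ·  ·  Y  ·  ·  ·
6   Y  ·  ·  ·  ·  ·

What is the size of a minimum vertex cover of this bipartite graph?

A maximum matching has 4 edges (e.g. 1–A, 2–D, 3–B, 5–C).
By König's theorem the minimum vertex cover has the same size. One such cover is {3, 5, A, D}.

4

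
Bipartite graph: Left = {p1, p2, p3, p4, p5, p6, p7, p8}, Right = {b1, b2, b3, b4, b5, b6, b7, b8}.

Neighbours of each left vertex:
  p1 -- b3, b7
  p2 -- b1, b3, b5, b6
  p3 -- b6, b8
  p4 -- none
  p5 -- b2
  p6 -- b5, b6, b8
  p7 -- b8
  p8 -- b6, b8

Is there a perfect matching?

No

The set {p3, p4, p7, p8} has only 2 neighbours ({b6, b8}), so by Hall's theorem at most 6 of the 8 left vertices can be matched.
Hence no matching covers every left vertex.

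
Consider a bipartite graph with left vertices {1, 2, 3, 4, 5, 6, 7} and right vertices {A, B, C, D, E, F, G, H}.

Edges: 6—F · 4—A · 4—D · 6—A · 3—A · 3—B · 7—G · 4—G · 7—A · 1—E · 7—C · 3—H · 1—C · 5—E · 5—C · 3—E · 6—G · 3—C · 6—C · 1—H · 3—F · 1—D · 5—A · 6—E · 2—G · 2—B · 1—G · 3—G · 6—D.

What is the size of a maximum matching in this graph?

A valid assignment of size 7: 1-G, 2-B, 3-H, 4-D, 5-E, 6-A, 7-C.
This saturates every left vertex, so 7 is the maximum.

7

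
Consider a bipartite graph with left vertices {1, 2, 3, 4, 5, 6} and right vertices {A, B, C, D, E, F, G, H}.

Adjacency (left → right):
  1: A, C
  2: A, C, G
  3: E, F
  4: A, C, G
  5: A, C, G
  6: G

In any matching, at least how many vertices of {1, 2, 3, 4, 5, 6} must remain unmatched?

One maximum matching: 1-A, 2-G, 3-E, 4-C.
The set {1, 2, 4, 5, 6} has only 3 neighbours ({A, C, G}), so by Hall's theorem at most 4 of the 6 left vertices can be matched.
That matches 4 of the 6, leaving 2 unmatched; no matching can do better.

2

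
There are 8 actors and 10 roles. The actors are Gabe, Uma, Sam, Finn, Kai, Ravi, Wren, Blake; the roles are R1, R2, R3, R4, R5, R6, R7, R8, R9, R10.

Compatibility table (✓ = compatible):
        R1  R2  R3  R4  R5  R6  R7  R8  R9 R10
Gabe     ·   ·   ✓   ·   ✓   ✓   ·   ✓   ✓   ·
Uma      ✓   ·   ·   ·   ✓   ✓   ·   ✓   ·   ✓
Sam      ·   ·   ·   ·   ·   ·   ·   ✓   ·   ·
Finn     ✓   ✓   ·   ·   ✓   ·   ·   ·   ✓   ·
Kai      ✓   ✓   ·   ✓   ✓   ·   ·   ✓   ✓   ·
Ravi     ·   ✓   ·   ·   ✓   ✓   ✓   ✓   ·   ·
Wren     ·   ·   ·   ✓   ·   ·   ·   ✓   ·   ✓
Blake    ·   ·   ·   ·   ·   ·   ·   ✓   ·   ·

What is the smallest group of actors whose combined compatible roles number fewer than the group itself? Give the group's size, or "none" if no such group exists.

2

Take S = {Sam, Blake}. Its neighbourhood is {R8}, so |N(S)| = 1 < |S| = 2.
No single vertex violates Hall's condition since each has at least one neighbour, so 2 is the minimum.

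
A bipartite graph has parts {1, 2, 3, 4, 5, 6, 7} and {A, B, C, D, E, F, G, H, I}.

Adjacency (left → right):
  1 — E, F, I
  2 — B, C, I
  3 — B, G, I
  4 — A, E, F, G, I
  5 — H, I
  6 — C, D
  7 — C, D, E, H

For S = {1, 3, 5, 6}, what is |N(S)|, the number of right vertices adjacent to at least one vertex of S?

The union of neighbours of {1, 3, 5, 6} is {B, C, D, E, F, G, H, I}, which has 8 elements.
Since |N(S)| = 8 ≥ |S| = 4, Hall's condition holds for this subset.

8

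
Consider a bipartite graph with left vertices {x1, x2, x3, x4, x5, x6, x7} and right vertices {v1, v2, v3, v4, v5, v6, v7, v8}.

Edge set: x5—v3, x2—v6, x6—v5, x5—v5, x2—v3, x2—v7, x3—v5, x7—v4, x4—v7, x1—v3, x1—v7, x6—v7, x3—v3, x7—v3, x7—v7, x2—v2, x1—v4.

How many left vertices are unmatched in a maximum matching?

2

A valid assignment of size 5: x1→v4, x2→v2, x3→v5, x4→v7, x5→v3.
The set {x1, x3, x4, x5, x6, x7} has only 4 neighbours ({v3, v4, v5, v7}), so by Hall's theorem at most 5 of the 7 left vertices can be matched.
That matches 5 of the 7, leaving 2 unmatched; no matching can do better.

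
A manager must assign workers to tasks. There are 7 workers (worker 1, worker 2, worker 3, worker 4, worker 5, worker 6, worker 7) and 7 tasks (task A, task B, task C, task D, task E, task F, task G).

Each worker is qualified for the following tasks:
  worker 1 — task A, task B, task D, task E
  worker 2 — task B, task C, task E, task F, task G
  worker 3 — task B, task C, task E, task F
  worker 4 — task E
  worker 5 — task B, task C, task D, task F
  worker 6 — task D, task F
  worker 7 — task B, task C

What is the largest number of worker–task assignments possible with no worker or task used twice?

7

For example, pair worker 1–task A, worker 2–task G, worker 3–task F, worker 4–task E, worker 5–task C, worker 6–task D, worker 7–task B.
This saturates every worker, so 7 is the maximum.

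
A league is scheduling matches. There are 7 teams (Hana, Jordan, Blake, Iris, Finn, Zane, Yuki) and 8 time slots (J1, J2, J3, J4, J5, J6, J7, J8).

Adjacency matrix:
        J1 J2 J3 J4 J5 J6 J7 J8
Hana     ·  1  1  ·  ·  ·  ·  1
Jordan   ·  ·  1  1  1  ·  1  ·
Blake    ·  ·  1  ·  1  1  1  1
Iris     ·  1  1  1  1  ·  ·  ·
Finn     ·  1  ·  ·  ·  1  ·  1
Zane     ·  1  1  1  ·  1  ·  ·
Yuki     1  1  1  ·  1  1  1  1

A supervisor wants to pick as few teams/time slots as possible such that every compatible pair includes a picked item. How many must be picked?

7

The 7 edges Hana–J2, Jordan–J3, Blake–J7, Iris–J5, Finn–J8, Zane–J4, Yuki–J6 form a matching, so any vertex cover needs at least 7 vertices (one per matched edge).
Conversely {Hana, Jordan, Blake, Iris, Finn, Zane, Yuki} meets every edge and has exactly 7 vertices, so 7 is optimal.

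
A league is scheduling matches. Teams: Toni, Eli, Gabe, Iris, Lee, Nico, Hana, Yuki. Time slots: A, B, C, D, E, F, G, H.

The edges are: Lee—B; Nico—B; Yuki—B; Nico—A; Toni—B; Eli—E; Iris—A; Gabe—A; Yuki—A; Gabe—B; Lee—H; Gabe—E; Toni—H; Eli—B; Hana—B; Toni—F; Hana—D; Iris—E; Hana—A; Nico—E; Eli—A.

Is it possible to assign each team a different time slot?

The set {Eli, Gabe, Iris, Nico, Yuki} has only 3 neighbours ({A, B, E}), so by Hall's theorem at most 6 of the 8 teams can be matched.
Hence no matching covers every team.

No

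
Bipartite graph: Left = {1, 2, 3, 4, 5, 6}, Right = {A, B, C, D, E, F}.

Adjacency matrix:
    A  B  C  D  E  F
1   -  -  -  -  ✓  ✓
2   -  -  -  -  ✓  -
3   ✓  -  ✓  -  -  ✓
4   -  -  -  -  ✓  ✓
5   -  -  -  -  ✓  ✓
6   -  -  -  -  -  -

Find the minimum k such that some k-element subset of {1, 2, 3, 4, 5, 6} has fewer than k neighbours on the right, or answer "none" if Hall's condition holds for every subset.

1

Take S = {6}. Its neighbourhood is {}, so |N(S)| = 0 < |S| = 1.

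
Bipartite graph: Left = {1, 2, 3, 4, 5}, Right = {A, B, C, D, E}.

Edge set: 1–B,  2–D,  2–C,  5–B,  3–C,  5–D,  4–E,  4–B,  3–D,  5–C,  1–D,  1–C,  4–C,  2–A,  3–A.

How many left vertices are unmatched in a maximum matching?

For example, pair 1–C, 2–A, 3–D, 4–E, 5–B.
This saturates every left vertex, so 5 is the maximum.
That matches 5 of the 5, leaving 0 unmatched; no matching can do better.

0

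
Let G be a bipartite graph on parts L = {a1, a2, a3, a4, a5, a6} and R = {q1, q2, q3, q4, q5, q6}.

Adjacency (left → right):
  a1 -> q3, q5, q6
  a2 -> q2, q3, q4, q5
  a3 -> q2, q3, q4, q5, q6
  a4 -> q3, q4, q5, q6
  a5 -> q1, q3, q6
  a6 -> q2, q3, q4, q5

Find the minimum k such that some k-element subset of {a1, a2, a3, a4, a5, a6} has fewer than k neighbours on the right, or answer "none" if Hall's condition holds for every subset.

none

A matching saturating every left vertex exists, for instance a1→q5, a2→q4, a3→q3, a4→q6, a5→q1, a6→q2.
By Hall's marriage theorem, this means |N(S)| ≥ |S| for every subset S, so no violating subset exists.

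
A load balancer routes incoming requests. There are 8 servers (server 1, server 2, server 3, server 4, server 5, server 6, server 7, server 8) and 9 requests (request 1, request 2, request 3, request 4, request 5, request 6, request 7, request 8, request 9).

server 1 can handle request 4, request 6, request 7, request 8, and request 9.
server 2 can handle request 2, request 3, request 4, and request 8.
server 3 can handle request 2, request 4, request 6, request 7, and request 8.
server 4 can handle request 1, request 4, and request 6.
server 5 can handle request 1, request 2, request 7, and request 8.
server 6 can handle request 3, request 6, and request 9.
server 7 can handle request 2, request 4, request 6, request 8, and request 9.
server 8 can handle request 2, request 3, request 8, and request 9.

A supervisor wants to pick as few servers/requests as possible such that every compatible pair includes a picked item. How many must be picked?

8

A maximum matching has 8 edges (e.g. server 1–request 7, server 2–request 4, server 3–request 2, server 4–request 1, server 5–request 8, server 6–request 3, server 7–request 6, server 8–request 9).
By König's theorem the minimum vertex cover has the same size. One such cover is {server 1, server 2, server 3, server 4, server 5, server 6, server 7, server 8}.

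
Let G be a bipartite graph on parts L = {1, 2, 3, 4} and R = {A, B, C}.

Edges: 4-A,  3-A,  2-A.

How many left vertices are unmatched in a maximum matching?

A valid assignment of size 1: 2-A.
The set {1, 2, 3, 4} has only 1 neighbour ({A}), so by Hall's theorem at most 1 of the 4 left vertices can be matched.
That matches 1 of the 4, leaving 3 unmatched; no matching can do better.

3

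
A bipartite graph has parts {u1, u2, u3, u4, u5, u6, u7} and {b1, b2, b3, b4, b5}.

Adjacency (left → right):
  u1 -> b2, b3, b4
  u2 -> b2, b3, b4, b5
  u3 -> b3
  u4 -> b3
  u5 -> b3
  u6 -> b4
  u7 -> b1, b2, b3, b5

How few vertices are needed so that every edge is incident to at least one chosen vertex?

{u1, u2, u6, u7, b3} is a vertex cover of size 5: every edge has an endpoint in this set.
No smaller cover exists because u1–b2, u2–b5, u3–b3, u6–b4, u7–b1 is a matching of size 5, and a cover must include an endpoint of each of these disjoint edges (König's theorem).

5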